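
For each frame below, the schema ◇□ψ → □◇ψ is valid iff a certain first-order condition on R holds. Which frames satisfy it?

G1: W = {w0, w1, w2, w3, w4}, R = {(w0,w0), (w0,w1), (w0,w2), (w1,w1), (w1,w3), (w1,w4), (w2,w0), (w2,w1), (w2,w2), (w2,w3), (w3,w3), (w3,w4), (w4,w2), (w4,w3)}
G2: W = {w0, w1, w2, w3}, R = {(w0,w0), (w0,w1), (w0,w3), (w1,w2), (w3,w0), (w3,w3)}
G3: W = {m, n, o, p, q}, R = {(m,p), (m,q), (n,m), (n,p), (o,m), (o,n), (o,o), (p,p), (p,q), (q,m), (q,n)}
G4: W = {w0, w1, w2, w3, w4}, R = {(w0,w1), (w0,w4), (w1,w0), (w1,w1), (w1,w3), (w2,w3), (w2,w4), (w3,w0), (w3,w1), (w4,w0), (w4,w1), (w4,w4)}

G4

The schema corresponds to convergence: ∀x ∀y ∀z (Rxy ∧ Rxz → ∃w (Ryw ∧ Rzw)).
G1: fails — Rw2w0 and Rw2w3 but w0 and w3 have no common successor.
G2: fails — Rw0w1 and Rw0w0 but w1 and w0 have no common successor.
G3: fails — Rmq and Rmp but q and p have no common successor.
G4: holds.
Valid on: G4.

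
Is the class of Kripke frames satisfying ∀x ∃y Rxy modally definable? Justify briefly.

Yes — defined by □q → ◇q

This is a Sahlqvist condition; the D axiom □q → ◇q defines it.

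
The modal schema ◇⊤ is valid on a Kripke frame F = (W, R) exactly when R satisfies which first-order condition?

◇⊤ holds at w iff w has a successor, so frame-validity of ◇⊤ is exactly seriality. Equivalently via □A → ◇A:
Suppose □A→◇A is valid. At any x set V(A)=W. Then □A at x, so ◇A at x, so x has a successor.
The converse is a direct semantic check.
So the correspondent is seriality.

seriality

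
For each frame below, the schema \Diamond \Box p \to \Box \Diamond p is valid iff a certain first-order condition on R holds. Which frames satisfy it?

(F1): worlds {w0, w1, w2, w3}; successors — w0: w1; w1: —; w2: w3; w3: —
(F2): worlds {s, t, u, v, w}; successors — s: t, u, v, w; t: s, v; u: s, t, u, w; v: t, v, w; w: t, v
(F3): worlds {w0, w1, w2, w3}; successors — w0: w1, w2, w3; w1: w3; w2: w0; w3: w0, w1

(F2)

The schema corresponds to convergence: \forall x \forall y \forall z (Rxy \wedge Rxz \to \exists w (Ryw \wedge Rzw)).
(F1): fails — Rw0w1 and Rw0w1 but w1 and w1 have no common successor.
(F2): condition met.
(F3): fails — Rw0w1 and Rw0w3 but w1 and w3 have no common successor.
Valid on: (F2).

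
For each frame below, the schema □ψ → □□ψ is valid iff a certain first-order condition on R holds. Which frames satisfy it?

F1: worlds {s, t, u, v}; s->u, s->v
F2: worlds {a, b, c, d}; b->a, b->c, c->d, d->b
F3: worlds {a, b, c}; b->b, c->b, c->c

This is the axiom for transitivity; its first-order frame correspondent is ∀x ∀y ∀z (Rxy ∧ Ryz → Rxz).
F1: satisfies the condition.
F2: fails — Rdb and Rba but not Rda.
F3: satisfies the condition.

F1, F3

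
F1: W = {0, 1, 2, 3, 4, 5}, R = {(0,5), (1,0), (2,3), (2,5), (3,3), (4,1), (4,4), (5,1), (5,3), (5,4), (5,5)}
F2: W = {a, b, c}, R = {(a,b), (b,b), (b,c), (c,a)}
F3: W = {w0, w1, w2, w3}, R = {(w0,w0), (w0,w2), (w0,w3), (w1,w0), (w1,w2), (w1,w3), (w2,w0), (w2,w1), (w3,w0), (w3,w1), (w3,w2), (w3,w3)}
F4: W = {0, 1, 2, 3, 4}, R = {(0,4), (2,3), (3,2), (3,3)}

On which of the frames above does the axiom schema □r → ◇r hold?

Frame correspondent (Sahlqvist): ∀x ∃y Rxy — i.e. seriality.
F1: holds.
F2: holds.
F3: holds.
F4: fails — world 1 has no successor.
Valid on: F1, F2, F3.

F1, F2, F3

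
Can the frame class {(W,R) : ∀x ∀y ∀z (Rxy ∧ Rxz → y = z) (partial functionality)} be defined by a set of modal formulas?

The condition is partial functionality. A defining modal formula is ◇r → □r.
Suppose ◇r→□r is valid. Take Rxy, Rxz and set V(r)={y}. Then ◇r at x, so □r at x, so r at z, i.e. z=y.

Yes, by ◇r → □r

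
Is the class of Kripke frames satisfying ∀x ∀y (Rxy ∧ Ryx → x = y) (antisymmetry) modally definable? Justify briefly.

Modal frame validity is preserved under surjective bounded morphisms.
The 8-cycle (worlds a,b,c,d,e,f,g,h with a→b→c→d→e→f→g→h→a) is antisymmetric. Sending even-indexed worlds to s and odd-indexed worlds to t is a surjective bounded morphism onto the two-world frame with s↔t, which is not antisymmetric.
So no modal formula (or set of formulas) defines exactly the antisymmetric frames.

Not modally definable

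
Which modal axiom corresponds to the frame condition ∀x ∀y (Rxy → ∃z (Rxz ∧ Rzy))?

□□ψ → □ψ

A defining formula is □□ψ → □ψ (the C4 axiom).
Suppose □□ψ→□ψ is valid. Take Rxy and set V(ψ)={w : xR²w}. Then □□ψ at x, so □ψ at x, so ψ at y, i.e. ∃z(Rxz∧Rzy).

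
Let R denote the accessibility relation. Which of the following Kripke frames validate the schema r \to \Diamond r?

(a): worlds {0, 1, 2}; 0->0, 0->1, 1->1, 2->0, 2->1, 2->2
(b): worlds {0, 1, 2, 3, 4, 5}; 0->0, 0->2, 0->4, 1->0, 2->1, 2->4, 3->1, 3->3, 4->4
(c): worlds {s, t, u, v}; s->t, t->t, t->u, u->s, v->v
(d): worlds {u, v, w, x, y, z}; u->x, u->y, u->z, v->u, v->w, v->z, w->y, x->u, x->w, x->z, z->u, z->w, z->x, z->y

(a)

Frame correspondent (Sahlqvist): \forall x Rxx — i.e. reflexivity.
(a): holds.
(b): fails — world 1 does not see itself.
(c): fails — world s does not see itself.
(d): fails — world u does not see itself.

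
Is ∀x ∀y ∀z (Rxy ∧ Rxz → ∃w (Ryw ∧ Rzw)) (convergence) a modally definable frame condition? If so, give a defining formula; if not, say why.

This is a Sahlqvist condition; the .2 axiom ◇□r → □◇r defines it.
Suppose ◇□r→□◇r is valid. Take Rxy, Rxz and set V(r)={w : Ryw}. Then □r at y so ◇□r at x, so □◇r at x, so ◇r at z, giving w with Rzw and Ryw.

Yes — defined by ◇□r → □◇r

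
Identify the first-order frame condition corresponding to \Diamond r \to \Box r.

partial functionality: \forall x \forall y \forall z (Rxy \wedge Rxz \to y = z)

Suppose ◇r→□r is valid. Take Rxy, Rxz and set V(r)={y}. Then ◇r at x, so □r at x, so r at z, i.e. z=y.
Conversely, any frame satisfying \forall x \forall y \forall z (Rxy \wedge Rxz \to y = z) validates the schema.
Frame condition: \forall x \forall y \forall z (Rxy \wedge Rxz \to y = z).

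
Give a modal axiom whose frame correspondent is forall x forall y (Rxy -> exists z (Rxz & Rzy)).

This is density; the standard corresponding axiom is C4: □□q → □q.
Suppose □□q→□q is valid. Take Rxy and set V(q)={w : xR²w}. Then □□q at x, so □q at x, so q at y, i.e. ∃z(Rxz∧Rzy).

□□q → □q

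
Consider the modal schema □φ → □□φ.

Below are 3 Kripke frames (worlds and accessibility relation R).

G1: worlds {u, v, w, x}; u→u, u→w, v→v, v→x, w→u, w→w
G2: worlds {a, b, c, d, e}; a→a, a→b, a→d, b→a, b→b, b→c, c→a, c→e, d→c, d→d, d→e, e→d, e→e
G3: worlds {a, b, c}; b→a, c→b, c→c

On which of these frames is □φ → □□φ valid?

Frame correspondent (Sahlqvist): ∀x ∀y ∀z (Rxy ∧ Ryz → Rxz) — i.e. transitivity.
G1: condition met.
G2: fails — Rbc and Rce but not Rbe.
G3: fails — Rcb and Rba but not Rca.
Valid on: G1.

G1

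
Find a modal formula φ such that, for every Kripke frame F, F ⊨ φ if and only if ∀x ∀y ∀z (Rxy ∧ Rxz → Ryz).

◇r → □◇r

A defining formula is ◇r → □◇r (the 5 axiom).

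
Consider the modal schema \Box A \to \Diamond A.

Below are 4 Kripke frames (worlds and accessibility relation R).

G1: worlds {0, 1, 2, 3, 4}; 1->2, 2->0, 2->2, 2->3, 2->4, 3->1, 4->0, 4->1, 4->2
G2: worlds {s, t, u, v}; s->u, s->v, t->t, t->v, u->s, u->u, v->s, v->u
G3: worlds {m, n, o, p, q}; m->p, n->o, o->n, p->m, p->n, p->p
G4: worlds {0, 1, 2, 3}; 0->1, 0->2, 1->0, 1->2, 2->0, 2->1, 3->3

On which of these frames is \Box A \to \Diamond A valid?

Frame correspondent (Sahlqvist): \forall x \exists y Rxy — i.e. seriality.
G1: fails — world 0 has no successor.
G2: ✓.
G3: fails — world q has no successor.
G4: ✓.

G2, G4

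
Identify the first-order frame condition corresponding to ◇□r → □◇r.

Suppose ◇□r→□◇r is valid. Take Rxy, Rxz and set V(r)={w : Ryw}. Then □r at y so ◇□r at x, so □◇r at x, so ◇r at z, giving w with Rzw and Ryw.

convergence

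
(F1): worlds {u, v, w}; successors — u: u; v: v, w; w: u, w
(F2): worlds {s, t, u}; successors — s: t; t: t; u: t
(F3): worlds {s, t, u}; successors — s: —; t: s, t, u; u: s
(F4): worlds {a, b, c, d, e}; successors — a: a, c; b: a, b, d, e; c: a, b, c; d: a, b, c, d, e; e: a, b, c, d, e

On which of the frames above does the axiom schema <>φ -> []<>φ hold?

Frame correspondent (Sahlqvist): forall x forall y forall z (Rxy & Rxz -> Ryz) — i.e. the Euclidean property.
(F1): fails — Rvw and Rvv but not Rwv.
(F2): condition met.
(F3): fails — Rtu and Rtt but not Rut.
(F4): fails — Rba and Rbd but not Rad.

(F2)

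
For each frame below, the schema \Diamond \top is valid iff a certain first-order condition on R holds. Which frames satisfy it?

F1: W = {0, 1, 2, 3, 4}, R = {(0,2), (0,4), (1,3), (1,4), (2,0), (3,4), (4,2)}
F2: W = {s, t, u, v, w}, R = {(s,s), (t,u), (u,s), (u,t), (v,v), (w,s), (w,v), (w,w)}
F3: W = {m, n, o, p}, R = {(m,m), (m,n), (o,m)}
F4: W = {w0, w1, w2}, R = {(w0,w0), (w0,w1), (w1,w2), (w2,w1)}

This is the axiom for seriality; its first-order frame correspondent is \forall x \exists y Rxy.
F1: condition met.
F2: condition met.
F3: fails — world n has no successor.
F4: condition met.
Valid on: F1, F2, F4.

F1, F2, F4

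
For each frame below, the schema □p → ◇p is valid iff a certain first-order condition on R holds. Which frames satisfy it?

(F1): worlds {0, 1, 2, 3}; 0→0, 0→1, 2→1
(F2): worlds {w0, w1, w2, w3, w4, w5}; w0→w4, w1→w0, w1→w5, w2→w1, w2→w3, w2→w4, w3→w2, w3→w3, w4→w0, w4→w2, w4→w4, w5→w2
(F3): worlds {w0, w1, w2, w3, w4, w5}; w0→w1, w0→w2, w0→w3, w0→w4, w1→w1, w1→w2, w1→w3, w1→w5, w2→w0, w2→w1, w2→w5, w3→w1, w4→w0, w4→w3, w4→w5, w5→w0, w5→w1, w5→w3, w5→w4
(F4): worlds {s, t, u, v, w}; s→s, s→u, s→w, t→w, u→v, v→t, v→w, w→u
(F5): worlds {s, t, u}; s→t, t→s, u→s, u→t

(F2), (F3), (F4), (F5)

This is the axiom for seriality; its first-order frame correspondent is ∀x ∃y Rxy.
(F1): fails — world 1 has no successor.
(F2): satisfies the condition.
(F3): satisfies the condition.
(F4): satisfies the condition.
(F5): satisfies the condition.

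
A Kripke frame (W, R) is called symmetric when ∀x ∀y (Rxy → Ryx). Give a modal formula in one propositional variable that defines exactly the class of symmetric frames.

r → □◇r

The condition is symmetry. The B schema r → □◇r defines it.
Suppose r→□◇r is valid. Take Rxy and set V(r)={x}. Then r at x, so □◇r at x, so ◇r at y, so some z with Ryz has r; z=x, i.e. Ryx.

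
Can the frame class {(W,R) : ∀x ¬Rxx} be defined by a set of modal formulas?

Any modally definable frame class is closed under surjective bounded morphisms.
The 2-cycle (worlds a,b with a→b→a) is irreflexive, and the map sending every world to a single reflexive point • is a surjective bounded morphism (forth: every edge maps to (•,•); back: every world has a successor). So any modal formula valid on the 2-cycle is also valid on the reflexive point, which is not irreflexive.
So no modal formula (or set of formulas) defines exactly the irreflexive frames.

Not modally definable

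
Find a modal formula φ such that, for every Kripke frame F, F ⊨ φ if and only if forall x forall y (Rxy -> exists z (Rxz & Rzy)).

□□ψ → □ψ

A defining formula is □□ψ → □ψ (the C4 axiom).
Suppose □□ψ→□ψ is valid. Take Rxy and set V(ψ)={w : xR²w}. Then □□ψ at x, so □ψ at x, so ψ at y, i.e. ∃z(Rxz∧Rzy).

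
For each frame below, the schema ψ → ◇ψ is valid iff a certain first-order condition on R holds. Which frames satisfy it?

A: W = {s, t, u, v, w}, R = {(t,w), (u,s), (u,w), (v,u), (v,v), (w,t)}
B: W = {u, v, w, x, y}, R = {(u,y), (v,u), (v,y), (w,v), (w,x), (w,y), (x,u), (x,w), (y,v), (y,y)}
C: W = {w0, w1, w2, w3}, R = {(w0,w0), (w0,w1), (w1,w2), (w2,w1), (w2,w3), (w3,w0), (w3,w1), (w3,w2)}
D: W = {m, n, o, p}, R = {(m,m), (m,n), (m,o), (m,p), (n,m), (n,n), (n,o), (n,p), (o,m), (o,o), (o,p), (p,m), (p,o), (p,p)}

D

The schema corresponds to reflexivity: ∀x Rxx.
A: fails — world s does not see itself.
B: fails — world u does not see itself.
C: fails — world w1 does not see itself.
D: condition met.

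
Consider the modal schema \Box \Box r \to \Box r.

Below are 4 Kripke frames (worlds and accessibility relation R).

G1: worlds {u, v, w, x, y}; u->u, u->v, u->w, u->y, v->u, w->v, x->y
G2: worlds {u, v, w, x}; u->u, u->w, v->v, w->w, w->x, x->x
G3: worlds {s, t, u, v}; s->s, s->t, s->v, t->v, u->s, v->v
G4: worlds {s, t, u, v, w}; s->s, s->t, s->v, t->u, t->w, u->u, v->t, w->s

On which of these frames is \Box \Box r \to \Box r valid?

Frame correspondent (Sahlqvist): \forall x \forall y (Rxy \to \exists z (Rxz \wedge Rzy)) — i.e. density.
G1: fails — Rwv but no z with Rwz and Rzv.
G2: holds.
G3: holds.
G4: fails — Rvt but no z with Rvz and Rzt.

G2, G3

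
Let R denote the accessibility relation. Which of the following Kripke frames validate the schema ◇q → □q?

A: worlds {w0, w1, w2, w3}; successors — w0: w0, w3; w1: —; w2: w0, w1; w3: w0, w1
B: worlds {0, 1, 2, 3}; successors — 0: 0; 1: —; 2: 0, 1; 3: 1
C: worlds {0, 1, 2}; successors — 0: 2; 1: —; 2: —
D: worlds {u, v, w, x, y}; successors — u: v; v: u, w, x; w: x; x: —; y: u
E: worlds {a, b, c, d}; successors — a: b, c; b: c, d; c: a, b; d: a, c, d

This is the axiom for partial functionality; its first-order frame correspondent is ∀x ∀y ∀z (Rxy ∧ Rxz → y = z).
A: fails — w0 sees both w0 and w3.
B: fails — 2 sees both 0 and 1.
C: holds.
D: fails — v sees both u and w.
E: fails — a sees both b and c.

C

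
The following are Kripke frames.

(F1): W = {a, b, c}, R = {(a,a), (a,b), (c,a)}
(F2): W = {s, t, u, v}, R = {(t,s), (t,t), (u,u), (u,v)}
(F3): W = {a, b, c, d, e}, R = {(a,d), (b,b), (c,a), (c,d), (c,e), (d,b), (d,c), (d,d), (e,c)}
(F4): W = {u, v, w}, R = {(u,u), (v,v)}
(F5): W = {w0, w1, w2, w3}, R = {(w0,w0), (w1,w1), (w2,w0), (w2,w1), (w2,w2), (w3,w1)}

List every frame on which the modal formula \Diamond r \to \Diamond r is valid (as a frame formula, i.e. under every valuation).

The schema corresponds to a generalized confluence (Geach) condition: \forall x \forall y (xRy \to \exists w (y = w \wedge xRw)).
(F1): holds.
(F2): holds.
(F3): holds.
(F4): holds.
(F5): holds.
Valid on: (F1), (F2), (F3), (F4), (F5).

(F1), (F2), (F3), (F4), (F5)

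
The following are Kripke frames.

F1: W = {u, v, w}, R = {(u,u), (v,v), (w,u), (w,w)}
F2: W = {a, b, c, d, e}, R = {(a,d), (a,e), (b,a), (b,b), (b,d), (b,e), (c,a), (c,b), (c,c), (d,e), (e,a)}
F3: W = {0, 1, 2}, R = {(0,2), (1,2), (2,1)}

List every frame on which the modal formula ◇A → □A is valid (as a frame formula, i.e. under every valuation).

F3

The schema corresponds to partial functionality: ∀x ∀y ∀z (Rxy ∧ Rxz → y = z).
F1: fails — w sees both u and w.
F2: fails — a sees both d and e.
F3: satisfies the condition.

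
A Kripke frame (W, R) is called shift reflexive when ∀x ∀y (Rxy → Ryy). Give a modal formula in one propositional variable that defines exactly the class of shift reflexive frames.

A defining formula is □(□s → s) (the T□ axiom).
Suppose □(□s→s) is valid. Take Rxy and set V(s)={w : Ryw}. Then at y, □s holds; since □(□s→s) at x, □s→s at y, so s at y, i.e. Ryy.

□(□s → s)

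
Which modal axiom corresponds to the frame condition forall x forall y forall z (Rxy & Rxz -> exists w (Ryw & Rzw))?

The condition is convergence. The .2 schema ◇□p → □◇p defines it.

◇□p → □◇p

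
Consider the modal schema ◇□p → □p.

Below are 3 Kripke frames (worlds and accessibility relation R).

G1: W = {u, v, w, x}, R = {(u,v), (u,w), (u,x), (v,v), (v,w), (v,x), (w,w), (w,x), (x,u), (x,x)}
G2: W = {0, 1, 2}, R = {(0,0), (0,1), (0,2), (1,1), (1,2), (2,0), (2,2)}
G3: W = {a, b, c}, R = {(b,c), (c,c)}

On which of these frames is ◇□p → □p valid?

The schema corresponds to the Euclidean property: ∀x ∀y ∀z (Rxy ∧ Rxz → Ryz).
G1: fails — Ruw and Ruv but not Rwv.
G2: fails — R02 and R01 but not R21.
G3: condition met.
Valid on: G3.

G3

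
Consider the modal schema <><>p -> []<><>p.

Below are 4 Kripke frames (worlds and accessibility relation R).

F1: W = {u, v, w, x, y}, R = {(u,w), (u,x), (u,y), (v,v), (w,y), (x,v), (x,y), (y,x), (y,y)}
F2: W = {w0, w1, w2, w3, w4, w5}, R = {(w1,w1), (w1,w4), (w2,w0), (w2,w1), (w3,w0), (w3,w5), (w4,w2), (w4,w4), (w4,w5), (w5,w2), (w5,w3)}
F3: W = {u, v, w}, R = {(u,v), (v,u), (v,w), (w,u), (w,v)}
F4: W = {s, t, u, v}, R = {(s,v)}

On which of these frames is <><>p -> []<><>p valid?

The schema corresponds to a generalized confluence (Geach) condition: forall x forall y forall z ((x R^2 y & xRz) -> exists w (y = w & z R^2 w)).
F1: fails — uR²v, uRw but no t with v=t and wR²t.
F2: fails — w2R²w1, w2Rw0 but no w with w1=w and w0R²w.
F3: fails — uR²w, uRv but no t with w=t and vR²t.
F4: ✓.
Valid on: F4.

F4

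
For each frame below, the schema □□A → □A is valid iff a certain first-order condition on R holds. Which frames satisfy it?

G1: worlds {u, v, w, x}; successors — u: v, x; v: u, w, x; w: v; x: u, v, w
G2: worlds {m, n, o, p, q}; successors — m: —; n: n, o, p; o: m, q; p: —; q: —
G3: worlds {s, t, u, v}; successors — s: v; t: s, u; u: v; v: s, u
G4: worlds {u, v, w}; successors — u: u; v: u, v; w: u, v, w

G4

This is the axiom for density; its first-order frame correspondent is ∀x ∀y (Rxy → ∃z (Rxz ∧ Rzy)).
G1: fails — Rwv but no z with Rwz and Rzv.
G2: fails — Rom but no z with Roz and Rzm.
G3: fails — Ruv but no z with Ruz and Rzv.
G4: condition met.
Valid on: G4.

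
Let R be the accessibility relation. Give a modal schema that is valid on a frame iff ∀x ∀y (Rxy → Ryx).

p → □◇p

A defining formula is p → □◇p (the B axiom).
Suppose p→□◇p is valid. Take Rxy and set V(p)={x}. Then p at x, so □◇p at x, so ◇p at y, so some z with Ryz has p; z=x, i.e. Ryx.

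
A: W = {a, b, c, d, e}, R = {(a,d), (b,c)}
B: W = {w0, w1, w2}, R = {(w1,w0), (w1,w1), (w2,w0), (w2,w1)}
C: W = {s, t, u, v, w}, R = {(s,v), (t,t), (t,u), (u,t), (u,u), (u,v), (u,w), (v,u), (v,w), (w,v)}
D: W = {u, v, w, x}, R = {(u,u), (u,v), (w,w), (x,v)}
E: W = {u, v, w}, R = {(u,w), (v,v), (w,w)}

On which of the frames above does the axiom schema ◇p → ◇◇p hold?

The schema corresponds to a generalized confluence (Geach) condition: ∀x ∀y (xRy → ∃w (y = w ∧ xR²w)).
A: fails — aRd but no w with d=w and aR²w.
B: condition met.
C: fails — sRv but no w* with v=w* and sR²w*.
D: fails — xRv but no t with v=t and xR²t.
E: condition met.

B, E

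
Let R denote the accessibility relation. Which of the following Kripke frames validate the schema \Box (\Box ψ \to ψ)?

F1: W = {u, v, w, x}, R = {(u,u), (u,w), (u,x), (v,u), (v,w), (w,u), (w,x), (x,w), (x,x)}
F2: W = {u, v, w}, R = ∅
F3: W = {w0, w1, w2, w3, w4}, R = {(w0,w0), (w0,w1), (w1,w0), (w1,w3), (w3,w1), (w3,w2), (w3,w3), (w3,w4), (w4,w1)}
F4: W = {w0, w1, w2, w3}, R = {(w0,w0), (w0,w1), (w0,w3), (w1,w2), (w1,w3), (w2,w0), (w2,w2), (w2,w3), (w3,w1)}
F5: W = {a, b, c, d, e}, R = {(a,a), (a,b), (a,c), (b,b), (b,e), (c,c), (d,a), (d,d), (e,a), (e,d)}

This is the axiom for shift-reflexivity; its first-order frame correspondent is \forall x \forall y (Rxy \to Ryy).
F1: fails — Rxw but not Rww.
F2: condition met.
F3: fails — Rw3w1 but not Rw1w1.
F4: fails — Rw3w1 but not Rw1w1.
F5: fails — Rbe but not Ree.
Valid on: F2.

F2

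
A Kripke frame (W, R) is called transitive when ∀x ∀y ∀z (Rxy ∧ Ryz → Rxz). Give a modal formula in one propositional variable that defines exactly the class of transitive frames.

□s → □□s

This is transitivity; the standard corresponding axiom is 4: □s → □□s.
Suppose □s→□□s is valid. Take Rxy, Ryz and set V(s)={w : Rxw}. Then □s at x, so □□s at x, so □s at y, so s at z, i.e. Rxz.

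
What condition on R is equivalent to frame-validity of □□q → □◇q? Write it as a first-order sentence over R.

This is a Sahlqvist (Geach-type) schema ◇^0□^2q → □^1◇^1q.
Minimal-valuation argument: fix x; take any y with xR^0y and any z with xR^1z. Set V(q) to the set of worlds R-reachable from y in exactly 2 steps. Then □^2q holds at y, so the antecedent holds at x; validity forces ◇^1q at z, giving a w with zR^1w and yR^2w.
First-order correspondent: ∀x ∀z (xRz → ∃w (xR²w ∧ zRw)).

∀x ∀z (xRz → ∃w (xR²w ∧ zRw))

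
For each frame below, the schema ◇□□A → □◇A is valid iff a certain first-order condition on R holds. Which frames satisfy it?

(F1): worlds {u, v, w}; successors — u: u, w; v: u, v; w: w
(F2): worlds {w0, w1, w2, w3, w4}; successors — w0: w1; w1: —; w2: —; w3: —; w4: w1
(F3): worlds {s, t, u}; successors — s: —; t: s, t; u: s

(F1)

The schema corresponds to a generalized confluence (Geach) condition: ∀x ∀y ∀z ((xRy ∧ xRz) → ∃w (yR²w ∧ zRw)).
(F1): satisfies the condition.
(F2): fails — w0Rw1, w0Rw1 but no w with w1R²w and w1Rw.
(F3): fails — tRs, tRs but no w with sR²w and sRw.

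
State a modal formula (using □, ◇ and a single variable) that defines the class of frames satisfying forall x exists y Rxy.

The condition is seriality. The D schema □ψ → ◇ψ defines it.
Suppose □ψ→◇ψ is valid. At any x set V(ψ)=W. Then □ψ at x, so ◇ψ at x, so x has a successor.

□ψ → ◇ψ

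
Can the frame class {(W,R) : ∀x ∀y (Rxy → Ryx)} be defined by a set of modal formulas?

This is a Sahlqvist condition; the B axiom p → □◇p defines it.

Definable; p → □◇p defines it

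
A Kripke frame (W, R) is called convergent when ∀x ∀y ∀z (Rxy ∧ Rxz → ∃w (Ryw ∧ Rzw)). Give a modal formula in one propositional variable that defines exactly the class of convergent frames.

◇□r → □◇r

A defining formula is ◇□r → □◇r (the .2 axiom).
Suppose ◇□r→□◇r is valid. Take Rxy, Rxz and set V(r)={w : Ryw}. Then □r at y so ◇□r at x, so □◇r at x, so ◇r at z, giving w with Rzw and Ryw.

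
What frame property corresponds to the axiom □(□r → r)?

Suppose □(□r→r) is valid. Take Rxy and set V(r)={w : Ryw}. Then at y, □r holds; since □(□r→r) at x, □r→r at y, so r at y, i.e. Ryy.
The converse is a direct semantic check.
Frame condition: ∀x ∀y (Rxy → Ryy).

shift-reflexivity: ∀x ∀y (Rxy → Ryy)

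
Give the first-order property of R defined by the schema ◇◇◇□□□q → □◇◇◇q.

∀x ∀y ∀z ((xR³y ∧ xRz) → ∃w (yR³w ∧ zR³w))

This is a Sahlqvist (Geach-type) schema ◇^3□^3q → □^1◇^3q.
Minimal-valuation argument: fix x; take any y with xR^3y and any z with xR^1z. Set V(q) to the set of worlds R-reachable from y in exactly 3 steps. Then □^3q holds at y, so the antecedent holds at x; validity forces ◇^3q at z, giving a w with zR^3w and yR^3w.
First-order correspondent: ∀x ∀y ∀z ((xR³y ∧ xRz) → ∃w (yR³w ∧ zR³w)).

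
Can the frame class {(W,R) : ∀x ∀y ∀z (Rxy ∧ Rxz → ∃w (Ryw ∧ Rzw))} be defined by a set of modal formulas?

Yes — defined by ◇□q → □◇q

The condition is convergence. A defining modal formula is ◇□q → □◇q.
Suppose ◇□q→□◇q is valid. Take Rxy, Rxz and set V(q)={w : Ryw}. Then □q at y so ◇□q at x, so □◇q at x, so ◇q at z, giving w with Rzw and Ryw.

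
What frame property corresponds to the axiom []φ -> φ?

Suppose □φ→φ is valid. At any x set V(φ)={w : Rxw}. Then □φ holds at x, so φ holds at x, i.e. Rxx.

reflexivity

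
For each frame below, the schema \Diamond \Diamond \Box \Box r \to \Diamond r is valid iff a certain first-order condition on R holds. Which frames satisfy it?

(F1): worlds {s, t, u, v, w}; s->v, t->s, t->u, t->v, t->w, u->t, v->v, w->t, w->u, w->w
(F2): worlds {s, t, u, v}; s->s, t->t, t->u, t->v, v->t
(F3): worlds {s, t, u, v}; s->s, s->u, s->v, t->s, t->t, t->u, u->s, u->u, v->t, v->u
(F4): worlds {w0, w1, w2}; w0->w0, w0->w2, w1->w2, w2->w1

(F3)

This is the axiom for a generalized confluence (Geach) condition; its first-order frame correspondent is \forall x \forall y (x R^2 y \to \exists w (y R^2 w \wedge xRw)).
(F1): fails — uR²s but no w* with sR²w* and uRw*.
(F2): fails — tR²u but no w with uR²w and tRw.
(F3): satisfies the condition.
(F4): fails — w0R²w1 but no w with w1R²w and w0Rw.
Valid on: (F3).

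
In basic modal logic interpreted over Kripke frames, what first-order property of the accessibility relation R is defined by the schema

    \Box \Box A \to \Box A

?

Suppose □□A→□A is valid. Take Rxy and set V(A)={w : xR²w}. Then □□A at x, so □A at x, so A at y, i.e. ∃z(Rxz∧Rzy).
The converse is a direct semantic check.
So the correspondent is density.

Density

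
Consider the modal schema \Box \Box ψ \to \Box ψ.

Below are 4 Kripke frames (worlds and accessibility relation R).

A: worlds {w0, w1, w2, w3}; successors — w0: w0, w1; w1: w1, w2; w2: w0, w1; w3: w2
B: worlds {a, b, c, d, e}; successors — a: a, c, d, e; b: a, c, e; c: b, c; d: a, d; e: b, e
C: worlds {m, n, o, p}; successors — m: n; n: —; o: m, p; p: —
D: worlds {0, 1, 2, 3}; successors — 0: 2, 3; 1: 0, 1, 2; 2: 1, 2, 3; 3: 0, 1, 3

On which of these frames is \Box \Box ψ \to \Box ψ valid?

B, D

This is the axiom for density; its first-order frame correspondent is \forall x \forall y (Rxy \to \exists z (Rxz \wedge Rzy)).
A: fails — Rw3w2 but no z with Rw3z and Rzw2.
B: condition met.
C: fails — Rom but no z with Roz and Rzm.
D: condition met.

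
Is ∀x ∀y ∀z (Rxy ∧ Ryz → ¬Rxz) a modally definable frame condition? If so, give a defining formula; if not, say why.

Not modally definable

Any modally definable frame class is closed under surjective bounded morphisms.
The 3-cycle (worlds a,b,c with a→b→c→a) is intransitive. Mapping every world to a single reflexive point • is a surjective bounded morphism; the reflexive point is not intransitive (R••∧R•• but R••).
Hence intransitivity is not modally definable.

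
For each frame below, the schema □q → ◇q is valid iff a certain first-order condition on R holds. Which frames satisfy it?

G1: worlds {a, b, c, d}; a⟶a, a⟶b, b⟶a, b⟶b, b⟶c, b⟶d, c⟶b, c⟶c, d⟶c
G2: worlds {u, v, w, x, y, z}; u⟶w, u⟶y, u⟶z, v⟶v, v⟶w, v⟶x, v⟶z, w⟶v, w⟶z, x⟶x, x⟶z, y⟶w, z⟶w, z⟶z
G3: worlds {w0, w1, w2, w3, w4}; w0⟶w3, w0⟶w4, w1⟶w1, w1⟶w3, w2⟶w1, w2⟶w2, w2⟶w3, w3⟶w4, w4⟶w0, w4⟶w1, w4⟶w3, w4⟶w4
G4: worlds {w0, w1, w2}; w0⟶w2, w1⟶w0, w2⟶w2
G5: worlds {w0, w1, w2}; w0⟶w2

Frame correspondent (Sahlqvist): ∀x ∃y Rxy — i.e. seriality.
G1: satisfies the condition.
G2: satisfies the condition.
G3: satisfies the condition.
G4: satisfies the condition.
G5: fails — world w1 has no successor.

G1, G2, G3, G4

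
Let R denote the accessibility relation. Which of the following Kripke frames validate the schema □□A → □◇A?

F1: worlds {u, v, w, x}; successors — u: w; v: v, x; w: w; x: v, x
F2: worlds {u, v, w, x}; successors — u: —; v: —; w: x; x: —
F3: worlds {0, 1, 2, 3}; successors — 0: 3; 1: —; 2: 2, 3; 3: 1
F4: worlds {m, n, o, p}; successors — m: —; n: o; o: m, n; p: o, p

Frame correspondent (Sahlqvist): ∀x ∀z (xRz → ∃w (xR²w ∧ zRw)) — i.e. a generalized confluence (Geach) condition.
F1: satisfies the condition.
F2: fails — wRx but no t with wR²t and xRt.
F3: fails — 3R1 but no w with 3R²w and 1Rw.
F4: fails — oRm but no w with oR²w and mRw.

F1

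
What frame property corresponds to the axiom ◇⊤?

seriality

◇⊤ holds at w iff w has a successor, so frame-validity of ◇⊤ is exactly seriality. Equivalently via □r → ◇r:
Suppose □r→◇r is valid. At any x set V(r)=W. Then □r at x, so ◇r at x, so x has a successor.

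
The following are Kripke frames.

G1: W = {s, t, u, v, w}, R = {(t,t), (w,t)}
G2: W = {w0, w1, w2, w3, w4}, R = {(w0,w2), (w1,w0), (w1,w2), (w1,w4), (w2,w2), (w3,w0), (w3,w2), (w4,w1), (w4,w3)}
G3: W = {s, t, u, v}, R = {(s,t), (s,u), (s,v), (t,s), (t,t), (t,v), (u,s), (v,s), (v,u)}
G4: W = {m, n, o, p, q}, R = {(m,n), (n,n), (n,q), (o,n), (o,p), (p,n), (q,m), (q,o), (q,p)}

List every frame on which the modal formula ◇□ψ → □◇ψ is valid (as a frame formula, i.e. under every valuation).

G1

This is the axiom for convergence; its first-order frame correspondent is ∀x ∀y ∀z (Rxy ∧ Rxz → ∃w (Ryw ∧ Rzw)).
G1: ✓.
G2: fails — Rw1w2 and Rw1w4 but w2 and w4 have no common successor.
G3: fails — Rvu and Rvs but u and s have no common successor.
G4: fails — Rnn and Rnq but n and q have no common successor.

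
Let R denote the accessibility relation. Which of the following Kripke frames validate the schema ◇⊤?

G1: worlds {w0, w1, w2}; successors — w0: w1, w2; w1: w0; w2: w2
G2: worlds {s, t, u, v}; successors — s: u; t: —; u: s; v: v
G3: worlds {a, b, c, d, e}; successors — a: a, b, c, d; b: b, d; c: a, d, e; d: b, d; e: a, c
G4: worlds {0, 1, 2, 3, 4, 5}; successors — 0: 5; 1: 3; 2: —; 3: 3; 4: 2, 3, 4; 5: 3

G1, G3

The schema corresponds to seriality: ∀x ∃y Rxy.
G1: holds.
G2: fails — world t has no successor.
G3: holds.
G4: fails — world 2 has no successor.
Valid on: G1, G3.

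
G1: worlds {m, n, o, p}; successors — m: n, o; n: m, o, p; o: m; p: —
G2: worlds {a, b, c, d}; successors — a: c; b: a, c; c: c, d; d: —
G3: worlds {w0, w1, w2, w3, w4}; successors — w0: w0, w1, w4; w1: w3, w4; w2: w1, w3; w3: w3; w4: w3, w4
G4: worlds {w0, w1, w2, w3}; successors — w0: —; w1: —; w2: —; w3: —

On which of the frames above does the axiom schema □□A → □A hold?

Frame correspondent (Sahlqvist): ∀x ∀y (Rxy → ∃z (Rxz ∧ Rzy)) — i.e. density.
G1: fails — Rom but no z with Roz and Rzm.
G2: fails — Rba but no z with Rbz and Rza.
G3: fails — Rw2w1 but no z with Rw2z and Rzw1.
G4: ✓.
Valid on: G4.

G4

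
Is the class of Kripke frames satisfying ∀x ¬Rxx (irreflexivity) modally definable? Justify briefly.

Any modally definable frame class is closed under surjective bounded morphisms.
The 4-cycle (worlds s,t,u,v with s→t→u→v→s) is irreflexive, and the map sending every world to a single reflexive point • is a surjective bounded morphism (forth: every edge maps to (•,•); back: every world has a successor). So any modal formula valid on the 4-cycle is also valid on the reflexive point, which is not irreflexive.
So no modal formula (or set of formulas) defines exactly the irreflexive frames.

No — not modally definable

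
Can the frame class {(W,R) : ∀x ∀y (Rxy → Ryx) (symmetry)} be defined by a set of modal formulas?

The condition is symmetry. A defining modal formula is r → □◇r.
Suppose r→□◇r is valid. Take Rxy and set V(r)={x}. Then r at x, so □◇r at x, so ◇r at y, so some z with Ryz has r; z=x, i.e. Ryx.

Yes, by r → □◇r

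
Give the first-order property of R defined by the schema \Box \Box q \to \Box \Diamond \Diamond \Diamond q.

\forall x \forall z (xRz \to \exists w (x R^2 w \wedge z R^3 w))

This is a Sahlqvist (Geach-type) schema ◇^0□^2q → □^1◇^3q.
Minimal-valuation argument: fix x; take any y with xR^0y and any z with xR^1z. Set V(q) to the set of worlds R-reachable from y in exactly 2 steps. Then □^2q holds at y, so the antecedent holds at x; validity forces ◇^3q at z, giving a w with zR^3w and yR^2w.
First-order correspondent: \forall x \forall z (xRz \to \exists w (x R^2 w \wedge z R^3 w)).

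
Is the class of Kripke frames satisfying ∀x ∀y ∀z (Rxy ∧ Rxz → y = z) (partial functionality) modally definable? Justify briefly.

The condition is partial functionality. A defining modal formula is ◇q → □q.
Suppose ◇q→□q is valid. Take Rxy, Rxz and set V(q)={y}. Then ◇q at x, so □q at x, so q at z, i.e. z=y.

Definable; ◇q → □q defines it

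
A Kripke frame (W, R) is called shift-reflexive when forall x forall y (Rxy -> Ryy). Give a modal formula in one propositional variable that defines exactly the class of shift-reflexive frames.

A defining formula is □(□r → r) (the T□ axiom).
Suppose □(□r→r) is valid. Take Rxy and set V(r)={w : Ryw}. Then at y, □r holds; since □(□r→r) at x, □r→r at y, so r at y, i.e. Ryy.

□(□r → r)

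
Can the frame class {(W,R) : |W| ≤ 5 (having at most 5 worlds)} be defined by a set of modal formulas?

Not definable by any modal formula

Any modally definable frame class is closed under disjoint unions.
Any modal formula valid on each of 6 disjoint one-world frames is valid on their disjoint union (validity is preserved under disjoint unions). Each one-world frame has |W|=1≤5, but the union has |W|=6.
So the class is not modally definable.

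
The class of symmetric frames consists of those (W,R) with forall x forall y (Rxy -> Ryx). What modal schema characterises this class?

A defining formula is p → □◇p (the B axiom).
Suppose p→□◇p is valid. Take Rxy and set V(p)={x}. Then p at x, so □◇p at x, so ◇p at y, so some z with Ryz has p; z=x, i.e. Ryx.

p → □◇p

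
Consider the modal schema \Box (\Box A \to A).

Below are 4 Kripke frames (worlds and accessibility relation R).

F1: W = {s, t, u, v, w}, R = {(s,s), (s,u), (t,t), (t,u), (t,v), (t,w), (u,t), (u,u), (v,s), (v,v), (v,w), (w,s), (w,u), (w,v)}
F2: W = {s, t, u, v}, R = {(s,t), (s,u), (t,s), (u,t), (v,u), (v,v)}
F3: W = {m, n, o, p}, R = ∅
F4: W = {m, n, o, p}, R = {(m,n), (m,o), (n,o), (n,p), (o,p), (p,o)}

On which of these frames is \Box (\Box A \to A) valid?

F3

This is the axiom for shift-reflexivity; its first-order frame correspondent is \forall x \forall y (Rxy \to Ryy).
F1: fails — Rvw but not Rww.
F2: fails — Rut but not Rtt.
F3: ✓.
F4: fails — Rop but not Rpp.
Valid on: F3.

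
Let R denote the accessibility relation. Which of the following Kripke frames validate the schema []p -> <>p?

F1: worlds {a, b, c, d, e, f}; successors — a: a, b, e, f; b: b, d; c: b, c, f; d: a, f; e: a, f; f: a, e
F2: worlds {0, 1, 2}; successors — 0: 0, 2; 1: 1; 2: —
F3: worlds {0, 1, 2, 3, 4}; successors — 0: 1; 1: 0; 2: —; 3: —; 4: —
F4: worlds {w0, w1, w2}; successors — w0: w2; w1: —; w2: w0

F1

Frame correspondent (Sahlqvist): forall x exists y Rxy — i.e. seriality.
F1: holds.
F2: fails — world 2 has no successor.
F3: fails — world 2 has no successor.
F4: fails — world w1 has no successor.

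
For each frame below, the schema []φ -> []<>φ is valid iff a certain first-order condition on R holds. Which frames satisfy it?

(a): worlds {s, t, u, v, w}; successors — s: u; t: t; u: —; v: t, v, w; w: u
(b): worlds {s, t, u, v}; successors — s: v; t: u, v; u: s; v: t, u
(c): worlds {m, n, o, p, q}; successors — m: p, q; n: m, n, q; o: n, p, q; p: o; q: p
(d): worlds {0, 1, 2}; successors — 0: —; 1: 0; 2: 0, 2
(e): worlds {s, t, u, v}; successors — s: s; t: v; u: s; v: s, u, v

This is the axiom for a generalized confluence (Geach) condition; its first-order frame correspondent is forall x forall z (xRz -> exists w (xRw & zRw)).
(a): fails — sRu but no w* with sRw* and uRw*.
(b): fails — sRv but no w with sRw and vRw.
(c): fails — mRp but no w with mRw and pRw.
(d): fails — 1R0 but no w with 1Rw and 0Rw.
(e): condition met.
Valid on: (e).

(e)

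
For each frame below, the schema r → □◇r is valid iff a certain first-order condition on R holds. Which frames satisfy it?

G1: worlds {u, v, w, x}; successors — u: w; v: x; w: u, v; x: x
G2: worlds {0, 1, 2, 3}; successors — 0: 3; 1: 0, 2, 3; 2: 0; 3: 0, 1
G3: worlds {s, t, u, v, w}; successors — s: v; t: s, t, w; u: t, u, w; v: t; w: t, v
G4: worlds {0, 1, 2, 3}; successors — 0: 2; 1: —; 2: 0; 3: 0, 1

none

This is the axiom for symmetry; its first-order frame correspondent is ∀x ∀y (Rxy → Ryx).
G1: fails — Rvx but not Rxv.
G2: fails — R10 but not R01.
G3: fails — Ruw but not Rwu.
G4: fails — R31 but not R13.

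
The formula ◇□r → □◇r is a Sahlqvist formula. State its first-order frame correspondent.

convergence

Suppose ◇□r→□◇r is valid. Take Rxy, Rxz and set V(r)={w : Ryw}. Then □r at y so ◇□r at x, so □◇r at x, so ◇r at z, giving w with Rzw and Ryw.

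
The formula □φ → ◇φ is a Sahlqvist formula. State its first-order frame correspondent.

seriality

This schema is the D axiom.
It corresponds to seriality: ∀x ∃y Rxy.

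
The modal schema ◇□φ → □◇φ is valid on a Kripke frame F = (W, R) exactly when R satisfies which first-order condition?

Convergence

This is the .2 axiom.
It corresponds to convergence: ∀x ∀y ∀z (Rxy ∧ Rxz → ∃w (Ryw ∧ Rzw)).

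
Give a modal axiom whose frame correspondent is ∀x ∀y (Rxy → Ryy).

A defining formula is □(□ψ → ψ) (the T□ axiom).
Suppose □(□ψ→ψ) is valid. Take Rxy and set V(ψ)={w : Ryw}. Then at y, □ψ holds; since □(□ψ→ψ) at x, □ψ→ψ at y, so ψ at y, i.e. Ryy.

□(□ψ → ψ)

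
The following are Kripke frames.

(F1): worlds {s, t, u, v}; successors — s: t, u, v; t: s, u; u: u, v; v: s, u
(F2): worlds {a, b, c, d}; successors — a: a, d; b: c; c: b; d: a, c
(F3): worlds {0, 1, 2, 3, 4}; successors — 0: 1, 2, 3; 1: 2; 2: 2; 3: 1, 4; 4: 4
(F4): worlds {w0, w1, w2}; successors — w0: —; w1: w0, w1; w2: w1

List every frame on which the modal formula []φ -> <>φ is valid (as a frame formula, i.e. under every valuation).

(F1), (F2), (F3)

This is the axiom for seriality; its first-order frame correspondent is forall x exists y Rxy.
(F1): holds.
(F2): holds.
(F3): holds.
(F4): fails — world w0 has no successor.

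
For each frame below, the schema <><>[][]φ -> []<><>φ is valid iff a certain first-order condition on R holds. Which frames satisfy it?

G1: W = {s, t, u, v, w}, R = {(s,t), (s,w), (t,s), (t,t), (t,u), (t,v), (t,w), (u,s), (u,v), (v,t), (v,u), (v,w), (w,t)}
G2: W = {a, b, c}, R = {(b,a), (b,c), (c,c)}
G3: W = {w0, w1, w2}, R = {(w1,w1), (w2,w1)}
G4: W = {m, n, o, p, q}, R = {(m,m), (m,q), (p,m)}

G1, G3

The schema corresponds to a generalized confluence (Geach) condition: forall x forall y forall z ((x R^2 y & xRz) -> exists w (y R^2 w & z R^2 w)).
G1: condition met.
G2: fails — bR²c, bRa but no w with cR²w and aR²w.
G3: condition met.
G4: fails — mR²m, mRq but no w with mR²w and qR²w.
Valid on: G1, G3.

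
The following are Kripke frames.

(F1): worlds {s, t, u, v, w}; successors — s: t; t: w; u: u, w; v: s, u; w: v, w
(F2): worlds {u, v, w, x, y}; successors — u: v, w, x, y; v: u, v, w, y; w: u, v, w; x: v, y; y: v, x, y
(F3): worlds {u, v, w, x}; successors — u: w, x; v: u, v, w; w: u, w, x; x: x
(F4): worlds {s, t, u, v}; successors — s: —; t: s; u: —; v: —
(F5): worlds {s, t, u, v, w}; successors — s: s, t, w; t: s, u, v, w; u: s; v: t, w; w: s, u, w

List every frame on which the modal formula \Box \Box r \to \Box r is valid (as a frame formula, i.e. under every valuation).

(F2), (F3)

The schema corresponds to density: \forall x \forall y (Rxy \to \exists z (Rxz \wedge Rzy)).
(F1): fails — Rvs but no z with Rvz and Rzs.
(F2): satisfies the condition.
(F3): satisfies the condition.
(F4): fails — Rts but no z with Rtz and Rzs.
(F5): fails — Rtv but no z with Rtz and Rzv.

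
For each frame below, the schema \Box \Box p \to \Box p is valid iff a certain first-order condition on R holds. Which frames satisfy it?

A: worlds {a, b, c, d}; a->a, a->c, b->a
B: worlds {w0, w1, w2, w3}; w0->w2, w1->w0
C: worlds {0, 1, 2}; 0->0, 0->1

A, C

This is the axiom for density; its first-order frame correspondent is \forall x \forall y (Rxy \to \exists z (Rxz \wedge Rzy)).
A: condition met.
B: fails — Rw0w2 but no z with Rw0z and Rzw2.
C: condition met.
Valid on: A, C.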